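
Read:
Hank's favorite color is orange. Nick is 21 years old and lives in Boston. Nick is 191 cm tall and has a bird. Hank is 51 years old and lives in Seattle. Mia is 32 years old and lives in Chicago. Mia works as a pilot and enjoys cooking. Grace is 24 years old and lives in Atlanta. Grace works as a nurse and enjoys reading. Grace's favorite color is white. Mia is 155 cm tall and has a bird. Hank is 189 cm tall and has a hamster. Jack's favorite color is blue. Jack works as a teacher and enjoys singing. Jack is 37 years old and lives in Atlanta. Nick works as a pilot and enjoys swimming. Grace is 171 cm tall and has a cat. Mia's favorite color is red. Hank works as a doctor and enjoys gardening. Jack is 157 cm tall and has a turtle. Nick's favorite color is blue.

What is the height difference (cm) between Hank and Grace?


|189 - 171| = 18

18


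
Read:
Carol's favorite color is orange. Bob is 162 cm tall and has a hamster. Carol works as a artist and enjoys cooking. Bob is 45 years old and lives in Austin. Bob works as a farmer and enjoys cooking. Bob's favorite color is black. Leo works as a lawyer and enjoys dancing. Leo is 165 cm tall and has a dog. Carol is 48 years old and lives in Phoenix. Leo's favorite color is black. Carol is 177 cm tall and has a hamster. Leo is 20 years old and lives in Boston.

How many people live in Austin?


Count in Austin: 1

1


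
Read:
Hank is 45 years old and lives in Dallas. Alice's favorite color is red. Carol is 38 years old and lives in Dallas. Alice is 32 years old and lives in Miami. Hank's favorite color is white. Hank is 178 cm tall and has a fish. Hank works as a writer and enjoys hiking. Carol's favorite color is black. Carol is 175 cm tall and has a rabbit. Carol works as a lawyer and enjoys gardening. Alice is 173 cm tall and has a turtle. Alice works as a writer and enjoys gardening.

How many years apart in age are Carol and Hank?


38 vs 45, diff = 7

7


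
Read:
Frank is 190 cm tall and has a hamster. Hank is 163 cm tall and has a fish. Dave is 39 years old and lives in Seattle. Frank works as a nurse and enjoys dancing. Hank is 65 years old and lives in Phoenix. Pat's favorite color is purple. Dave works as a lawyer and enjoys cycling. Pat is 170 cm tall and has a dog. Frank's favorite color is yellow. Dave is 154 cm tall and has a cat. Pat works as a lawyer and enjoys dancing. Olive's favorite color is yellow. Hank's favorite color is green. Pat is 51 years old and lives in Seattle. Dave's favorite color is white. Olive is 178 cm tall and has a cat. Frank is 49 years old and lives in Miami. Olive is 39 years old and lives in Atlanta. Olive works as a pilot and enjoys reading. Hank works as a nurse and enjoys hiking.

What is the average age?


Sum=243, n=5, avg=48.6

48.6


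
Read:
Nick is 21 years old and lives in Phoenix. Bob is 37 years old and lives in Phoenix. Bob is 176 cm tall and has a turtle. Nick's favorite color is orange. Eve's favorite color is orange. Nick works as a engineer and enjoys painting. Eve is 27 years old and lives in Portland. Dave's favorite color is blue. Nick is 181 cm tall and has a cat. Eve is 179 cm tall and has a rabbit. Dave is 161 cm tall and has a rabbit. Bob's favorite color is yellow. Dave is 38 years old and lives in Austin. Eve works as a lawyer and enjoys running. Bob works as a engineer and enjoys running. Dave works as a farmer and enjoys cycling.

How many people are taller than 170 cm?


Taller than 170: 3

3


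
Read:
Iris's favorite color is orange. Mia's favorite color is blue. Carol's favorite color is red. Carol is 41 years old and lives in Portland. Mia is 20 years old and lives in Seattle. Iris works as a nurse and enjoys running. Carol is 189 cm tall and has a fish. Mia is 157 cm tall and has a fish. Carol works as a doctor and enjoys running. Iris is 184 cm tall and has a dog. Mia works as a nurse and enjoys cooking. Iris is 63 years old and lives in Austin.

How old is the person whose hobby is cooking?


Person with hobby=cooking is Mia, age 20

20


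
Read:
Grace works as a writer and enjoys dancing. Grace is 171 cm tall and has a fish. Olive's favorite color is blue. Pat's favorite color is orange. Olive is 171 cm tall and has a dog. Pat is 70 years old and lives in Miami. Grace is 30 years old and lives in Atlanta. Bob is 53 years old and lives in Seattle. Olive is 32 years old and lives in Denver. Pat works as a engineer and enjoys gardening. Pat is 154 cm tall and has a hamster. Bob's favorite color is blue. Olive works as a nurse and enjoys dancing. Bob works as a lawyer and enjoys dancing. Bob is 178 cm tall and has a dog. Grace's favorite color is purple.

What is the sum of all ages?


70+53+32+30 = 185

185


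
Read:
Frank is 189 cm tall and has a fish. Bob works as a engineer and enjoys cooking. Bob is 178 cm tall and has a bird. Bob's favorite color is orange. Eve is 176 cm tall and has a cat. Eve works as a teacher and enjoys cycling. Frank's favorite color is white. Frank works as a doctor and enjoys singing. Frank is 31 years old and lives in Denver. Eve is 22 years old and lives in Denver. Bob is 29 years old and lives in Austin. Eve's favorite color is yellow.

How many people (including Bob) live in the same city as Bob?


Bob lives in Austin. Count = 1

1


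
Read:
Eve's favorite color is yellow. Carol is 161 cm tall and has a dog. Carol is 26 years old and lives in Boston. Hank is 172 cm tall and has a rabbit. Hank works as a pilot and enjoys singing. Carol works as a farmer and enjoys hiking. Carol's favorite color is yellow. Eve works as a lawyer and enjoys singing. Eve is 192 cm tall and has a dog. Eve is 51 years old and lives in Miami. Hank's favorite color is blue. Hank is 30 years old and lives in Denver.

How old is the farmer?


The farmer is Carol, age 26

26


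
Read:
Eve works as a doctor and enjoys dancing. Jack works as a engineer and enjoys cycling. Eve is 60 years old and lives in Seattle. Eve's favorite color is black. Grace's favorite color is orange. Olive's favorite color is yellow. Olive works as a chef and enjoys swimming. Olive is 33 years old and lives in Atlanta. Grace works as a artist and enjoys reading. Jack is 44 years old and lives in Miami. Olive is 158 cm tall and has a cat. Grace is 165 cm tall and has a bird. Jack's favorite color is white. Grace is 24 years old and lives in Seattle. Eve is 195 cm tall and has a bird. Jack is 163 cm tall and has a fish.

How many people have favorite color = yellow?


Count: 1

1


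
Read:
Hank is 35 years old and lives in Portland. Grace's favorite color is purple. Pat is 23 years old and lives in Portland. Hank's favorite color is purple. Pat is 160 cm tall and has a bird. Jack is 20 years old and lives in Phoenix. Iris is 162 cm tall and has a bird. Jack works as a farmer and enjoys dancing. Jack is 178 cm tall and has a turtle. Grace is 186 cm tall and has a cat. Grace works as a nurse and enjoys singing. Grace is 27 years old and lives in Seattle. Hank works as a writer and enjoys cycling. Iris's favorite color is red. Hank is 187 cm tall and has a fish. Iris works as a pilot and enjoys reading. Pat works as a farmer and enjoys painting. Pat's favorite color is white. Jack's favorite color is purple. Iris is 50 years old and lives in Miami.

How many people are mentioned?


People: Hank, Pat, Grace, Jack, Iris. Count = 5

5


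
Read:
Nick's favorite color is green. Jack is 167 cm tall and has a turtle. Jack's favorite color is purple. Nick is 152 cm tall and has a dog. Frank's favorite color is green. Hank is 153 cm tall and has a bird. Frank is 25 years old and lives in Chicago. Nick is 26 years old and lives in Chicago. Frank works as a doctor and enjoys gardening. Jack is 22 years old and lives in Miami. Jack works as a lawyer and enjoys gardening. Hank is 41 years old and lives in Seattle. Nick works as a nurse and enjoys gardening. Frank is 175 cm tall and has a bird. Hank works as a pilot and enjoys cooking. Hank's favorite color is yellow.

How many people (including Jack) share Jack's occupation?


Jack is a lawyer. Count = 1

1


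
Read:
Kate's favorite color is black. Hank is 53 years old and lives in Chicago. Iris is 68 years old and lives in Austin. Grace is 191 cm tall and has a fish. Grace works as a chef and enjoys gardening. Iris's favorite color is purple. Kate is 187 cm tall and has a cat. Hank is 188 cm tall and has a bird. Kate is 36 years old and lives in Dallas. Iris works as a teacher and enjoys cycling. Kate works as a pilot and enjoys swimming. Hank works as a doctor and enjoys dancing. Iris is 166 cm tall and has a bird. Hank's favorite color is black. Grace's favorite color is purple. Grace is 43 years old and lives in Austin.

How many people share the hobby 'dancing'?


Count: 1

1


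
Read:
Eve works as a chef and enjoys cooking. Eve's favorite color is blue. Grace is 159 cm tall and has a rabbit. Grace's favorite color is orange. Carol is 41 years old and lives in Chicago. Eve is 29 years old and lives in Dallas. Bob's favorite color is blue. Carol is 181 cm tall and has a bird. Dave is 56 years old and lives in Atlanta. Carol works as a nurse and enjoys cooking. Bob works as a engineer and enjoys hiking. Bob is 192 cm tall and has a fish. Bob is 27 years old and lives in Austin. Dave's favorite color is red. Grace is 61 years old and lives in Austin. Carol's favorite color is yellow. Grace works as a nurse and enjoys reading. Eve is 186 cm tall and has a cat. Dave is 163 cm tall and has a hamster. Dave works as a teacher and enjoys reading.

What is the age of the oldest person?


Oldest: Grace at 61

61


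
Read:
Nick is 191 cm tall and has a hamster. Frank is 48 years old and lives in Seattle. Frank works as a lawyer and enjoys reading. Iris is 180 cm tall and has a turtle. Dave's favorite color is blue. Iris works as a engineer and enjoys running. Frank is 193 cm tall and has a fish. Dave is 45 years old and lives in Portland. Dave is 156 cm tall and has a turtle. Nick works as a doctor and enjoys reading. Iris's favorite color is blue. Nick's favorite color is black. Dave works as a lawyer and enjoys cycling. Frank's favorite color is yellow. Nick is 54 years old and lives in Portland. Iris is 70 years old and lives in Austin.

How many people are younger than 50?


Filter: 2

2


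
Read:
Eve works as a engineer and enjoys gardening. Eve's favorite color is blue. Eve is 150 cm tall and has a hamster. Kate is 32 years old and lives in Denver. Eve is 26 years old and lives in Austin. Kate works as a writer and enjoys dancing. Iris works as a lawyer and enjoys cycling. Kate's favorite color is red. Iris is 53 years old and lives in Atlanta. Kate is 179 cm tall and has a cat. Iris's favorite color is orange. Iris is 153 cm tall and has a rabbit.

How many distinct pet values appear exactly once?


Unique pet values: 3

3


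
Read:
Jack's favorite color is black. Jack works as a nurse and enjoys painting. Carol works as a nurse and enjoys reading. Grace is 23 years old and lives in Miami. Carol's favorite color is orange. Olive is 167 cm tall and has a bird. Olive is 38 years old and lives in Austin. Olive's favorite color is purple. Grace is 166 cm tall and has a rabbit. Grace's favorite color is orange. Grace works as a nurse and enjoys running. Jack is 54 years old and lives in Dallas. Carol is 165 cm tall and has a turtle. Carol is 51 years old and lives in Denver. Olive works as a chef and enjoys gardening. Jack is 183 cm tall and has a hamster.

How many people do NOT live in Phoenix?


Not in Phoenix: 4

4


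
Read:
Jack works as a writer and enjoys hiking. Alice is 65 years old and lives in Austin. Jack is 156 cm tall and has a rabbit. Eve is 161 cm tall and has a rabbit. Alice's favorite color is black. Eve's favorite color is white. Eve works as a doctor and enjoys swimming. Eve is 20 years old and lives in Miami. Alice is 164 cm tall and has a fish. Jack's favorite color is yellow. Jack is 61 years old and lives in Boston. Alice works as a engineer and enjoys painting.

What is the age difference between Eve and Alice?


|20 - 65| = 45

45


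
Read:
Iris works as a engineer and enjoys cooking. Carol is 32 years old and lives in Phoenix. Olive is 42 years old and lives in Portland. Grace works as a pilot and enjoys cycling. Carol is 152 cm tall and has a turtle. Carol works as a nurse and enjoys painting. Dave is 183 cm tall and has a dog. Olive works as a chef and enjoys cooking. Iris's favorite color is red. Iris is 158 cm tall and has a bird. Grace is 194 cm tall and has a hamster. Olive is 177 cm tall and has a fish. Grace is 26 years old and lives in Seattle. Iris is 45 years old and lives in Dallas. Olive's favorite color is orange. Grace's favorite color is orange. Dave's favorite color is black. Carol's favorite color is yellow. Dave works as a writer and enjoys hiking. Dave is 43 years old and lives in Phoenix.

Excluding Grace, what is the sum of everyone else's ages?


Sum (excluding Grace): 162

162


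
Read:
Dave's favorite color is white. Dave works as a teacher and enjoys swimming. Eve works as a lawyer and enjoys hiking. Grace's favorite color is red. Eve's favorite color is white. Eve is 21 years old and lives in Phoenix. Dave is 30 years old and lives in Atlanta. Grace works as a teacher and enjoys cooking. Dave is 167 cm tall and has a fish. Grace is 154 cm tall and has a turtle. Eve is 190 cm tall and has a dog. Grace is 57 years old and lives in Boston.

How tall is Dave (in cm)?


Dave is 167 cm tall

167


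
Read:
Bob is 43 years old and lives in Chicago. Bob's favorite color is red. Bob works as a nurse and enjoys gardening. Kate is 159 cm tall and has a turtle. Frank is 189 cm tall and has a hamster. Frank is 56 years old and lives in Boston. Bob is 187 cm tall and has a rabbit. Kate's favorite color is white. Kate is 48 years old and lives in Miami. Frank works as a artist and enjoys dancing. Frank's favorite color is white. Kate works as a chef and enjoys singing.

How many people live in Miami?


Count in Miami: 1

1


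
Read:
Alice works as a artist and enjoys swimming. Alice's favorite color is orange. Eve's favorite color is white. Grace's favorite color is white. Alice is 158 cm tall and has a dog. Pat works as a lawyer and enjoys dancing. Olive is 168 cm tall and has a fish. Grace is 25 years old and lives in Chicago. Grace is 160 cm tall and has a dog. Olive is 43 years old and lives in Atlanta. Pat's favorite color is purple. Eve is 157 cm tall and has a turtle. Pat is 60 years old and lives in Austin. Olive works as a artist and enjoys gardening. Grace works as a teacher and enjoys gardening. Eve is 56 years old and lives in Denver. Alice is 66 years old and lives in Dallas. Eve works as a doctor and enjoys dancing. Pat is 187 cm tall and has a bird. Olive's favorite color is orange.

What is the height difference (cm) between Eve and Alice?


|157 - 158| = 1

1


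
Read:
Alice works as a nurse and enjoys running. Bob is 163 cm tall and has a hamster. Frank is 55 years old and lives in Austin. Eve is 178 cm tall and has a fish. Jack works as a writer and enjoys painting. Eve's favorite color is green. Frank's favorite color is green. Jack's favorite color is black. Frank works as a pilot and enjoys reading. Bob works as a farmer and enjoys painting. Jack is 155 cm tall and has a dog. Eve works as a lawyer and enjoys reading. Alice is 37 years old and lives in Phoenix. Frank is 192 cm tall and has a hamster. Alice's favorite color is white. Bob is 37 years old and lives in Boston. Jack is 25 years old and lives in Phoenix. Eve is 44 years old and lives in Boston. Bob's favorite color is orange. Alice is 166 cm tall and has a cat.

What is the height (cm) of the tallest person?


Tallest: Frank at 192 cm

192


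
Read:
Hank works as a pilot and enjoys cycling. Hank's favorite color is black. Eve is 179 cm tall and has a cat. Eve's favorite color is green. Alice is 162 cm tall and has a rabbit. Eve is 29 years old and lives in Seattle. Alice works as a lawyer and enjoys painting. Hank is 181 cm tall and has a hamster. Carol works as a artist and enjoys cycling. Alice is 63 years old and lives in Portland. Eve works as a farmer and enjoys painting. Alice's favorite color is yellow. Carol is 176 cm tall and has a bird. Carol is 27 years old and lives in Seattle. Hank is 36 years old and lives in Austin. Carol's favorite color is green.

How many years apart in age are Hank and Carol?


36 vs 27, diff = 9

9


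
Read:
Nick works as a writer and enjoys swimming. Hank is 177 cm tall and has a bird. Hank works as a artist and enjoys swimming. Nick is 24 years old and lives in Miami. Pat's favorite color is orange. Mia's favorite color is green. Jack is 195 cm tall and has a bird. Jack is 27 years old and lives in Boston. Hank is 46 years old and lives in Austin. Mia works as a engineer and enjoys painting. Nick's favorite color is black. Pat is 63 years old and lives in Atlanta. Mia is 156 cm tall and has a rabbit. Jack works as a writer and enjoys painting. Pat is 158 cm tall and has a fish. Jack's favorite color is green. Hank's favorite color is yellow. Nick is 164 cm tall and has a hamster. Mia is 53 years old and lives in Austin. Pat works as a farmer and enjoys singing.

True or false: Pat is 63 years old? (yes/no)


Pat is actually 63. yes

yes


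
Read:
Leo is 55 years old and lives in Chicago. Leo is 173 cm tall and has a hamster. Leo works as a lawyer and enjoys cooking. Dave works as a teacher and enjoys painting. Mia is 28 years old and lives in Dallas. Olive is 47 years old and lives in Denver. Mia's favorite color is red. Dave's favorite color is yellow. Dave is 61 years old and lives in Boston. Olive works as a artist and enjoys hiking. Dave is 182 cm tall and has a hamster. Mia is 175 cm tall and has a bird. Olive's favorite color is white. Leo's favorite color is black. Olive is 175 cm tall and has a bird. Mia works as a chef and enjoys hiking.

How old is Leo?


Leo is 55 years old

55


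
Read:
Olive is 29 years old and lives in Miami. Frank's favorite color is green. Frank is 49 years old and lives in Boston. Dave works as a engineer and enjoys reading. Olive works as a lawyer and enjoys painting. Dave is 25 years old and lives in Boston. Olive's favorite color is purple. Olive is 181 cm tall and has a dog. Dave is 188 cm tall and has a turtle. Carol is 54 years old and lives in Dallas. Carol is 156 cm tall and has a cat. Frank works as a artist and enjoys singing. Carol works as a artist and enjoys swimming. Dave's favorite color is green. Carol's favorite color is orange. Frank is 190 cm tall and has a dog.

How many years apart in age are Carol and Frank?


54 vs 49, diff = 5

5


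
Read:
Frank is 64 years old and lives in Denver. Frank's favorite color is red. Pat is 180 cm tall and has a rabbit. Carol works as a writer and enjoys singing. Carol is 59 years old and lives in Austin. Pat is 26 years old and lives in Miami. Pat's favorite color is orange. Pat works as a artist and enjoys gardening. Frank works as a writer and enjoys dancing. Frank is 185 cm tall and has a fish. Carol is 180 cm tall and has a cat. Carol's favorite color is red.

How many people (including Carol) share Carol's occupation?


Carol is a writer. Count = 2

2


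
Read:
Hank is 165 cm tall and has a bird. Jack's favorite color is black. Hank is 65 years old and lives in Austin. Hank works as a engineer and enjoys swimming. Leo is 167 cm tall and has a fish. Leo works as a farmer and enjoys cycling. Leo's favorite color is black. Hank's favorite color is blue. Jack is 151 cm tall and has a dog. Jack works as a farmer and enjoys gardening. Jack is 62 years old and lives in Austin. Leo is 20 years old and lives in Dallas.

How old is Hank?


Hank is 65 years old

65


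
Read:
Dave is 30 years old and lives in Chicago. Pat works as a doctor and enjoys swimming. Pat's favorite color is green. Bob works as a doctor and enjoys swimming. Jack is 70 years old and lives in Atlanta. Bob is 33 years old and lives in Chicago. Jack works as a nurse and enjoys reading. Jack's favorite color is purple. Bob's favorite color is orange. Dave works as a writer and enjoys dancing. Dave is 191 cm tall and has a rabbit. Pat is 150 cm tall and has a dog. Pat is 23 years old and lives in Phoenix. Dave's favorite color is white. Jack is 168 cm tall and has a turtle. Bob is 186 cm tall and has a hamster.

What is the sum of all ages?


33+23+70+30 = 156

156


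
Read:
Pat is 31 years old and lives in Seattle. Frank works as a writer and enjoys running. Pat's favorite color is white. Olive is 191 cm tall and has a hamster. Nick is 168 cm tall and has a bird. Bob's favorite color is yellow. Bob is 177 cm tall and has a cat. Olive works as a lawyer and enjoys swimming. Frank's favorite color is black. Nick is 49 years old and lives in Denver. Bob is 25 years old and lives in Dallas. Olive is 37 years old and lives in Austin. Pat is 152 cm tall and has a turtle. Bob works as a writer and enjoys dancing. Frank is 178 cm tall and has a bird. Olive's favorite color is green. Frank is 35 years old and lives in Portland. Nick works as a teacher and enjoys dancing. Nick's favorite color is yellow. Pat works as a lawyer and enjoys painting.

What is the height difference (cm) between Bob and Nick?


|177 - 168| = 9

9


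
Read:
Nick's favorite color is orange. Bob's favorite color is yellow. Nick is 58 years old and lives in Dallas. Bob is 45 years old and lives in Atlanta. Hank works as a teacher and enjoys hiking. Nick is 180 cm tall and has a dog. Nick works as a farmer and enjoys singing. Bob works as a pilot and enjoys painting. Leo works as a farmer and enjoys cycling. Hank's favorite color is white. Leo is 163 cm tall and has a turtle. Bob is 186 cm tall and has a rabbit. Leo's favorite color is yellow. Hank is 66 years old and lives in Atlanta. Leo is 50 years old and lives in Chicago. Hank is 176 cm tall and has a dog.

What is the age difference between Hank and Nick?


|66 - 58| = 8

8


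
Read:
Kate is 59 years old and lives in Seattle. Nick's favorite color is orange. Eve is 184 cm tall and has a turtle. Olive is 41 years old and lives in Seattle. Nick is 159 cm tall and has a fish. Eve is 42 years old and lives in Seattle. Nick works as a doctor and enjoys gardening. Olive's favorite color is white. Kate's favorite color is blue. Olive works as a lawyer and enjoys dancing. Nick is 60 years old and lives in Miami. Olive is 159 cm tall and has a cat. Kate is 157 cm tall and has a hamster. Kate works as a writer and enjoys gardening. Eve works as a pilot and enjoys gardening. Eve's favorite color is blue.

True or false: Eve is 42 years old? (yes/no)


Eve is actually 42. yes

yes


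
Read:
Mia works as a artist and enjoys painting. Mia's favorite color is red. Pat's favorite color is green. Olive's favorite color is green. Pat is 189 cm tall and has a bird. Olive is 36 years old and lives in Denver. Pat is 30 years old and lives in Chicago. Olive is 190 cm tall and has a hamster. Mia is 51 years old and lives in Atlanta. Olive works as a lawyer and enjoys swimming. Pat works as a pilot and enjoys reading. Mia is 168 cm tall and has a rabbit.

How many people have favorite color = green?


Count: 2

2


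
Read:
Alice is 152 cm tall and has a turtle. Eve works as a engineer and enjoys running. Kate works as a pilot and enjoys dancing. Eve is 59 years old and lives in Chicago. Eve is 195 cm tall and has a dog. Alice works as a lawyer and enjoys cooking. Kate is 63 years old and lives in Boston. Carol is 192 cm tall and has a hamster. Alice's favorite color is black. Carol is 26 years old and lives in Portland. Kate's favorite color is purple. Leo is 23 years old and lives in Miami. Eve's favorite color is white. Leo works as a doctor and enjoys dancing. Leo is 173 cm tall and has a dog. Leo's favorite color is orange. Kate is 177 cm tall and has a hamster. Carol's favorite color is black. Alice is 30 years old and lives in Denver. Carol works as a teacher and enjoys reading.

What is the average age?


Sum=201, n=5, avg=40.2

40.2


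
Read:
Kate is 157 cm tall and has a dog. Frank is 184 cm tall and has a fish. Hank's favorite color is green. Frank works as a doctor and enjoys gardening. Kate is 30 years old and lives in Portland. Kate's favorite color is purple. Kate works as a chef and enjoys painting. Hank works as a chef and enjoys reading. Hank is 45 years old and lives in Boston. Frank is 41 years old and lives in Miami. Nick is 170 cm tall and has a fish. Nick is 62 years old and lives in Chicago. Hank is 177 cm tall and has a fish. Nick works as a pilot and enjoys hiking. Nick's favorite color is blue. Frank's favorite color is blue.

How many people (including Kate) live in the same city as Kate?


Kate lives in Portland. Count = 1

1


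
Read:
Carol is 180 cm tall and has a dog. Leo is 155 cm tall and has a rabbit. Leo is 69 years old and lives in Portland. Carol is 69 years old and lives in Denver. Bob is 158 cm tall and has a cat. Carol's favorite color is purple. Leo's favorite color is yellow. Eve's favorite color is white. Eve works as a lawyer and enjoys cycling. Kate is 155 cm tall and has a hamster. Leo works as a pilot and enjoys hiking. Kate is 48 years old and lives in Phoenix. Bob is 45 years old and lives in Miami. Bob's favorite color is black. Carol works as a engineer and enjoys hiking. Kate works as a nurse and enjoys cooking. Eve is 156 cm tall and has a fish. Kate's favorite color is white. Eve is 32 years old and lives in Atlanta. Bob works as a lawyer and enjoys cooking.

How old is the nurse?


The nurse is Kate, age 48

48


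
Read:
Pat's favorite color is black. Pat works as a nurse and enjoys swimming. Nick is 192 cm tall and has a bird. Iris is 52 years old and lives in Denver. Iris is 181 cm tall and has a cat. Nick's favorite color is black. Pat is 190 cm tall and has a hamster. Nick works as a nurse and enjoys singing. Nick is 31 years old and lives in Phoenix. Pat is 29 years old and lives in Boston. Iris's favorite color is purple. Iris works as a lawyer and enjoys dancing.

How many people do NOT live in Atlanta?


Not in Atlanta: 3

3


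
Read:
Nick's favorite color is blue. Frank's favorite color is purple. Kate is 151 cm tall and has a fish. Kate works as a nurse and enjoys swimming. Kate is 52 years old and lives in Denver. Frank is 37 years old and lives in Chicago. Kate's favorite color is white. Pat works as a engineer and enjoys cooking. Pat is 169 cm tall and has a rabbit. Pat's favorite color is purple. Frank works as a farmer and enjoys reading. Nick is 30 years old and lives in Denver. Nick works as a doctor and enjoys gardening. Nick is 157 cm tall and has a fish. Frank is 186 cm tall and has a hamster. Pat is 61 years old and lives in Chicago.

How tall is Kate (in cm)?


Kate is 151 cm tall

151


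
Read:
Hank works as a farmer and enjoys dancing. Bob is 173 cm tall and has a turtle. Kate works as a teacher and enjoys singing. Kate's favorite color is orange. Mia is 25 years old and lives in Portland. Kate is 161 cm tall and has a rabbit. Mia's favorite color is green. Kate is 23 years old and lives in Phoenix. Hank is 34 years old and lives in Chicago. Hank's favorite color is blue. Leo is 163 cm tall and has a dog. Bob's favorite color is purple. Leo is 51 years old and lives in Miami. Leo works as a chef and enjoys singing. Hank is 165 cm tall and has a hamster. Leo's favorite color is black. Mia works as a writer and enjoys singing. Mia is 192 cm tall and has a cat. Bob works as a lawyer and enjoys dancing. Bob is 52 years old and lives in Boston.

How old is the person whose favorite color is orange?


Person with favorite color=orange is Kate, age 23

23


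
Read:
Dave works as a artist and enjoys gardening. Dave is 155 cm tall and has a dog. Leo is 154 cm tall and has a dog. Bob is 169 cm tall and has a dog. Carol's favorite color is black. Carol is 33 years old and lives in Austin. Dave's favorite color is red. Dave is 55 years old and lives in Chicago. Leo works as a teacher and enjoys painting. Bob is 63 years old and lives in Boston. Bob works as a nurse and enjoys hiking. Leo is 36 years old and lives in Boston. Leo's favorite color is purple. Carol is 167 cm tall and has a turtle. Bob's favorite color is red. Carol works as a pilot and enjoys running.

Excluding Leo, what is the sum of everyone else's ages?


Sum (excluding Leo): 151

151


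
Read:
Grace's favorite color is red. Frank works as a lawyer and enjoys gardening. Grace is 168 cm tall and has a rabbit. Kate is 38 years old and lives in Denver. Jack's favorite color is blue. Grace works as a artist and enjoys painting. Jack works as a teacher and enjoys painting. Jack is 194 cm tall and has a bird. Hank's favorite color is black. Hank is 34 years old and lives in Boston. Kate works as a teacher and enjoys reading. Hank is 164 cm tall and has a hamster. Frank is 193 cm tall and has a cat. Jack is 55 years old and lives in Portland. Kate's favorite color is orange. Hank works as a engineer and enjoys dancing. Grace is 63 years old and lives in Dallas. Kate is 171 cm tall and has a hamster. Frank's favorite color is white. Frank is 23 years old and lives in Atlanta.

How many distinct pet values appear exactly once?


Unique pet values: 3

3


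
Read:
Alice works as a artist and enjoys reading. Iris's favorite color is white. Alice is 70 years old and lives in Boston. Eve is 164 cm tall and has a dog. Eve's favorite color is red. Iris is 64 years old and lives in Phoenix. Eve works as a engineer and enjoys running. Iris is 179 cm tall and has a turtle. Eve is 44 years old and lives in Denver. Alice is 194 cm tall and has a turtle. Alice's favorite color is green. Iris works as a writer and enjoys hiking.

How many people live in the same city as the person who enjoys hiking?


Person with hobby hiking is Iris, city Phoenix. Count = 1

1


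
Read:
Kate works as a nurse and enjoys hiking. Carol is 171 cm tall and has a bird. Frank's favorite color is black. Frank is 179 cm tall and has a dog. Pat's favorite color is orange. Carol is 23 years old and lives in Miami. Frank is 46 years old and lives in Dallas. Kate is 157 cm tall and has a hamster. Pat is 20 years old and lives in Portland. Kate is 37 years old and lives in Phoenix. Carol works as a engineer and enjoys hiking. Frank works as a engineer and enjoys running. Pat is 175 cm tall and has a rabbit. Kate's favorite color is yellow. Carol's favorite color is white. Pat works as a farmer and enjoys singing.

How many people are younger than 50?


Filter: 4

4


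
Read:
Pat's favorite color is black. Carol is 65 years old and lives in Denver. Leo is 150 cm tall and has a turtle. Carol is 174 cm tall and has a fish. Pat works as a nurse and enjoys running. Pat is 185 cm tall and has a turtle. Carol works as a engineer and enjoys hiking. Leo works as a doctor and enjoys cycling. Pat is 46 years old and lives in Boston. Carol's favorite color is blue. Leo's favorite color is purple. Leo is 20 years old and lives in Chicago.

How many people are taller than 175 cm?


Taller than 175: 1

1


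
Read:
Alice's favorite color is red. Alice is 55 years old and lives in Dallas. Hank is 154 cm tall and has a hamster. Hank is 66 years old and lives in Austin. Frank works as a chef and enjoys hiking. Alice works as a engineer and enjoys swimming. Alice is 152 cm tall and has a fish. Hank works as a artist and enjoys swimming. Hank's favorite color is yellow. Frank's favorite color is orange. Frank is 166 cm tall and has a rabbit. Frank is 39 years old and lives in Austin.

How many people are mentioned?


People: Hank, Frank, Alice. Count = 3

3


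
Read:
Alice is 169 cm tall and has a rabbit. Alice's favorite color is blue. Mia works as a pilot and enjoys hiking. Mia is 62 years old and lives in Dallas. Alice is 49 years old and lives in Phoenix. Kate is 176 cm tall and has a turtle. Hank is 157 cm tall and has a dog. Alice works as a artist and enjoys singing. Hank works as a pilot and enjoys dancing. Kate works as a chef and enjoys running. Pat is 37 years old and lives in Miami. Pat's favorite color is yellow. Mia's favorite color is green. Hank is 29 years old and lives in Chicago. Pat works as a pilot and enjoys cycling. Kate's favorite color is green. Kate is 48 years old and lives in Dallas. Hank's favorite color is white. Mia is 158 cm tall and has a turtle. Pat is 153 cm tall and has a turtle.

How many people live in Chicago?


Count in Chicago: 1

1


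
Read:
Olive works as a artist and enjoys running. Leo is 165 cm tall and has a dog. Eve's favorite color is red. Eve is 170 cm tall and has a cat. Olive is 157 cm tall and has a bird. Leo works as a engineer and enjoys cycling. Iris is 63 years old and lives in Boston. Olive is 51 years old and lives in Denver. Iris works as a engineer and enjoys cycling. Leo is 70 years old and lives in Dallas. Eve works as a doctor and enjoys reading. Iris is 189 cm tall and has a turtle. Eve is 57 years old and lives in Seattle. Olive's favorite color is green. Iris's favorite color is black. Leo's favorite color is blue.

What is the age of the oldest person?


Oldest: Leo at 70

70


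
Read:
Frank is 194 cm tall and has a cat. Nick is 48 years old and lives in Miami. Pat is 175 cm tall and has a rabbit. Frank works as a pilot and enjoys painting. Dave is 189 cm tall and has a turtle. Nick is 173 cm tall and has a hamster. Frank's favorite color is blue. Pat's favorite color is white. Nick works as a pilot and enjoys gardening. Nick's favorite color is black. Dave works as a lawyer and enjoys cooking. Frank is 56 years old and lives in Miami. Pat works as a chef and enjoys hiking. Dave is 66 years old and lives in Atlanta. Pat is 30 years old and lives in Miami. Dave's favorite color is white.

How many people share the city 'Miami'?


Count: 3

3


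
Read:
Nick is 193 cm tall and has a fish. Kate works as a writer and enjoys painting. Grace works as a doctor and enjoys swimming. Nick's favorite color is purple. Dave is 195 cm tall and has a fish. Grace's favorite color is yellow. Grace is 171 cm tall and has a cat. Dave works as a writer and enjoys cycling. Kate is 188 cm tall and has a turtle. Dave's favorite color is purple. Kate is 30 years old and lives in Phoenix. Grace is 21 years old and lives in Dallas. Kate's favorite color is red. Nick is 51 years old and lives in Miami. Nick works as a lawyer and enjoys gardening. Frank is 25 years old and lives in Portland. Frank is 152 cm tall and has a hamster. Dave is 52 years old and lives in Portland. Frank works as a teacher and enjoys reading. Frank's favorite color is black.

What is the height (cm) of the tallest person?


Tallest: Dave at 195 cm

195


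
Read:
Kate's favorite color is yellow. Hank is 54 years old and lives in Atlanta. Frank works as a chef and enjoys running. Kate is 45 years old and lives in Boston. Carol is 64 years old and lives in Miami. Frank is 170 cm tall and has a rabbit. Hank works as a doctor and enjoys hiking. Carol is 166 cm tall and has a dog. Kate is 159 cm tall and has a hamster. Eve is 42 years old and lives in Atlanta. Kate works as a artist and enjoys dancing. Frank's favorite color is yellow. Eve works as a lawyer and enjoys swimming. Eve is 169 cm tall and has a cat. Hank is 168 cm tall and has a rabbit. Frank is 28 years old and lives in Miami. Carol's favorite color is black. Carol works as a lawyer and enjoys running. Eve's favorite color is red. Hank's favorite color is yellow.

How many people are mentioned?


People: Kate, Carol, Hank, Frank, Eve. Count = 5

5


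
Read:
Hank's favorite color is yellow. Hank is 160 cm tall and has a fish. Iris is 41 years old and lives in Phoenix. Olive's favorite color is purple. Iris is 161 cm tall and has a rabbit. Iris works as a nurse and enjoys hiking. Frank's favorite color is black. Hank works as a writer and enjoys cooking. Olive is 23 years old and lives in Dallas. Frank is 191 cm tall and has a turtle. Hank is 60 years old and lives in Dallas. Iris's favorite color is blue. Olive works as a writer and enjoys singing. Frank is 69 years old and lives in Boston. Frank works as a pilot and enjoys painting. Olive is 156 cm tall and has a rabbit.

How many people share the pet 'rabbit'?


Count: 2

2


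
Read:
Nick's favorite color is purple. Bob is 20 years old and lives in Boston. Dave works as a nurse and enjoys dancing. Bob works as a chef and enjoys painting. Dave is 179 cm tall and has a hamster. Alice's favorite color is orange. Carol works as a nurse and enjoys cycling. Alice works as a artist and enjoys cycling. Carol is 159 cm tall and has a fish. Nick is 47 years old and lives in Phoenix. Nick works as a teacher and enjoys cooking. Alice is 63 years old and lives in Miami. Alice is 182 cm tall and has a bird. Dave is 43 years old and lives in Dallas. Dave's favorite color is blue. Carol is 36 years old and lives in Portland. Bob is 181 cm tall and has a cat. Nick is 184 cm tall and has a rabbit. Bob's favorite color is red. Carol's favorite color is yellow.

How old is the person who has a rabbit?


Person with rabbit is Nick, age 47

47


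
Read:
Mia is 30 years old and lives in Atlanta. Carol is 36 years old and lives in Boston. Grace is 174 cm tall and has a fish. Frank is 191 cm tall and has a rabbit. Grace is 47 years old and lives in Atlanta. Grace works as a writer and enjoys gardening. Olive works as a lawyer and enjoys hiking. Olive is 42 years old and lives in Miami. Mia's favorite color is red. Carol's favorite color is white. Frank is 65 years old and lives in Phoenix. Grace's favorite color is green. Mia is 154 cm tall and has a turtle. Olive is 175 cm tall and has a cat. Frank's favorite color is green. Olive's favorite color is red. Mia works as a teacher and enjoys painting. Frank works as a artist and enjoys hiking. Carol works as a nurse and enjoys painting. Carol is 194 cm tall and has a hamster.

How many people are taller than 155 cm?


Taller than 155: 4

4


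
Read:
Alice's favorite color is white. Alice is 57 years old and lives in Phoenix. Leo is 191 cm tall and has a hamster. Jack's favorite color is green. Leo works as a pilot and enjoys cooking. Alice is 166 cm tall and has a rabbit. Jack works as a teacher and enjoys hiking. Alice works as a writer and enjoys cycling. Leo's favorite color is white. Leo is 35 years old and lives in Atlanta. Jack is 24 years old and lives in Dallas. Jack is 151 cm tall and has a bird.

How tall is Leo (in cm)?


Leo is 191 cm tall

191


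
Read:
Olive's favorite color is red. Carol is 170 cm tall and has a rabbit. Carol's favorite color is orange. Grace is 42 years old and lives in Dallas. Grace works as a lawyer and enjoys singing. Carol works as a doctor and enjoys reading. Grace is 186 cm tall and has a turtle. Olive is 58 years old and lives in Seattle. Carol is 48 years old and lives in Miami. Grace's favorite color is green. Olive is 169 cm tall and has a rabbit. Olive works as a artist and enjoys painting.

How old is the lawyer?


The lawyer is Grace, age 42

42


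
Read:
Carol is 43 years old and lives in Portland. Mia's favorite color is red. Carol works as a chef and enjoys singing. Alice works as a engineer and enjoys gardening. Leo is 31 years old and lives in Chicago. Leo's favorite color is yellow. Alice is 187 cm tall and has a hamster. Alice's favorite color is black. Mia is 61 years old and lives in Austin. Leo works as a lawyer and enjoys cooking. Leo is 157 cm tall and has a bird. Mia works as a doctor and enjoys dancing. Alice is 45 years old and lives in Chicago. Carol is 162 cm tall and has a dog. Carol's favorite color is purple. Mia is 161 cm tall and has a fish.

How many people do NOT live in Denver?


Not in Denver: 4

4


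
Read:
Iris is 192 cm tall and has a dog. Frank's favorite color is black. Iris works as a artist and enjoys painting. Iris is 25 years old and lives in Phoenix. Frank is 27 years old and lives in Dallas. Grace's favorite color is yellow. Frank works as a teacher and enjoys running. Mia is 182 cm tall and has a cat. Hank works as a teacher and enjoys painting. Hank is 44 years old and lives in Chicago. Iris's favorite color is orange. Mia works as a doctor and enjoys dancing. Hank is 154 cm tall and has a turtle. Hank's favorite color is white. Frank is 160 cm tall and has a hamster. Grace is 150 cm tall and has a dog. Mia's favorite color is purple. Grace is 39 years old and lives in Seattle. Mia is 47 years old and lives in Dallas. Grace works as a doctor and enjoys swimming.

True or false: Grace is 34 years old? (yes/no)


Grace is actually 39. no

no
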